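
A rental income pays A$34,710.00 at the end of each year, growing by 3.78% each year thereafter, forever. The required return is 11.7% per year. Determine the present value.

A$438,257.58

Periodic rate r = 0.117 per year.
Growing perpetuity (Gordon): PV = PMT₁ / (r − g) = 34,710 / (r − 0.0378) = A$438,257.58.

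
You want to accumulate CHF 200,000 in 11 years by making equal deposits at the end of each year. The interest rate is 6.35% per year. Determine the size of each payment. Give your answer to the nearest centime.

CHF 13,114.47

Level ordinary annuity; solve FV = PMT × [((1+r)^n − 1)/r] for PMT.
Periodic rate r = 0.0635 per year.
With n = 11: PMT = 200,000 / ([((1+r)^n − 1)/r]) = CHF 13,114.47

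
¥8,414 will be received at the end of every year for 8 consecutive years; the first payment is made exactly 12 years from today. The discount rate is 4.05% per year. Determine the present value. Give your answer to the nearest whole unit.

¥36,529

Ordinary annuity of 8 payments, first payment at period 12.
Periodic rate r = 0.0405 per year.
The ordinary-annuity PV formula values the stream one period before the first payment (period 11); discount that back 11 periods:
PV₀ = 8,414 × [1 − (1+r)^−8] / r × (1+r)^−11 = ¥36,529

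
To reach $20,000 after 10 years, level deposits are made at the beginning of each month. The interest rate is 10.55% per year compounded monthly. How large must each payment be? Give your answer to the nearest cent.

Level annuity due; solve FV = PMT × [((1+r)^n − 1)/r] × (1+r) for PMT.
Periodic rate r = 0.1055/12 per month; n is counted in months.
With n = 120: PMT = 20,000 / ([((1+r)^n − 1)/r] × (1+r)) = $93.77

$93.77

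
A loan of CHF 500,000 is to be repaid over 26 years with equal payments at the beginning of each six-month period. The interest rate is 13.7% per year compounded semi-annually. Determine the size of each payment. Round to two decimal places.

CHF 33,110.34

Level annuity due; solve PV = PMT × [(1 − (1+r)^−n)/r] × (1+r) for PMT.
Periodic rate r = 0.137/2 per half-year; n is counted in half-years.
With n = 52: PMT = 500,000 / ([(1 − (1+r)^−n)/r] × (1+r)) = CHF 33,110.34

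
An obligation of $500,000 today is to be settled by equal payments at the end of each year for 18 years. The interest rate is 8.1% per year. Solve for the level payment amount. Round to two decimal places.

Level ordinary annuity; solve PV = PMT × [(1 − (1+r)^−n)/r] for PMT.
Periodic rate r = 0.081 per year.
With n = 18: PMT = 500,000 / ([(1 − (1+r)^−n)/r]) = $53,721.70

$53,721.70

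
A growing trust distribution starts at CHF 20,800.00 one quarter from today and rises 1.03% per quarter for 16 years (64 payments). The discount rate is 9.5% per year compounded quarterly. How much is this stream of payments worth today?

Periodic rate r = 0.095/4 per quarter; n is counted in quarters.
Growing ordinary annuity: PV = PMT₁ × [1 − ((1+g)/(1+r))^n] / (r − g) = 20,800 × [1 − ((1+0.0103)/(1+r))^64] / (r − 0.0103) = CHF 883,102.57.

CHF 883,102.57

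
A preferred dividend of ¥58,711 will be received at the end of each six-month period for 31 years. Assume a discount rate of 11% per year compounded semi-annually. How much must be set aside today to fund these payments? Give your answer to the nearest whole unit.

This is an ordinary annuity: 62 payments of ¥58,711 at the end of each six-month period.
Periodic rate r = 0.11/2 per half-year; n is counted in half-years.
PV = PMT × [(1 − (1+r)^−n)/r] = 58,711 × [1 − (1+r)^−62] / r = ¥1,028,862

¥1,028,862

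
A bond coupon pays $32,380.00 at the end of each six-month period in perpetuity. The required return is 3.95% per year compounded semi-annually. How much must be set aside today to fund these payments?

Periodic rate r = 0.0395/2 per half-year.
Level perpetuity: PV = PMT / r = 32,380 / (0.0395/2) = $1,639,493.67.

$1,639,493.67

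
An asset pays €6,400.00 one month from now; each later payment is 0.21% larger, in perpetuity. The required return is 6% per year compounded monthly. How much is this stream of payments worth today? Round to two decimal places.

Periodic rate r = 0.06/12 per month.
Growing perpetuity (Gordon): PV = PMT₁ / (r − g) = 6,400 / (r − 0.0021) = €2,206,896.55.

€2,206,896.55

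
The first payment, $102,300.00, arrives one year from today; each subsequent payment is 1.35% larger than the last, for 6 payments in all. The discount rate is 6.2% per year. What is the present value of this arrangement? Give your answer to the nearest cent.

Periodic rate r = 0.062 per year.
Growing ordinary annuity: PV = PMT₁ × [1 − ((1+g)/(1+r))^n] / (r − g) = 102,300 × [1 − ((1+0.0135)/(1+r))^6] / (r − 0.0135) = $515,861.84.

$515,861.84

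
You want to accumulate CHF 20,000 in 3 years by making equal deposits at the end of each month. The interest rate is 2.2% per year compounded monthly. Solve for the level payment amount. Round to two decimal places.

CHF 537.93

Level ordinary annuity; solve FV = PMT × [((1+r)^n − 1)/r] for PMT.
Periodic rate r = 0.022/12 per month; n is counted in months.
With n = 36: PMT = 20,000 / ([((1+r)^n − 1)/r]) = CHF 537.93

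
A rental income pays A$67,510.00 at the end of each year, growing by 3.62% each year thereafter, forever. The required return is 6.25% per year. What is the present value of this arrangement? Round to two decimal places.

A$2,566,920.15

Periodic rate r = 0.0625 per year.
Growing perpetuity (Gordon): PV = PMT₁ / (r − g) = 67,510 / (r − 0.0362) = A$2,566,920.15.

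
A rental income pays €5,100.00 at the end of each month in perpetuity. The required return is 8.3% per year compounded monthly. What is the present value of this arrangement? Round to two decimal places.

Periodic rate r = 0.083/12 per month.
Level perpetuity: PV = PMT / r = 5,100 / (0.083/12) = €737,349.40.

€737,349.40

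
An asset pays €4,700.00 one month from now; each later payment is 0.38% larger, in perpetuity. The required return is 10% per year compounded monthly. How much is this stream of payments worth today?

Periodic rate r = 0.1/12 per month.
Growing perpetuity (Gordon): PV = PMT₁ / (r − g) = 4,700 / (r − 0.0038) = €1,036,764.71.

€1,036,764.71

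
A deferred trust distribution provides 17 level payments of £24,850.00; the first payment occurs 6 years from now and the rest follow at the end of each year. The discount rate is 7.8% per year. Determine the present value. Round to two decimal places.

£157,805.05

Ordinary annuity of 17 payments, first payment at period 6.
Periodic rate r = 0.078 per year.
The ordinary-annuity PV formula values the stream one period before the first payment (period 5); discount that back 5 periods:
PV₀ = 24,850 × [1 − (1+r)^−17] / r × (1+r)^−5 = £157,805.05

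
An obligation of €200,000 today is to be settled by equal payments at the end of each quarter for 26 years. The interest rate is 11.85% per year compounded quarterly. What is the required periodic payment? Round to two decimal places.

€6,223.84

Level ordinary annuity; solve PV = PMT × [(1 − (1+r)^−n)/r] for PMT.
Periodic rate r = 0.1185/4 per quarter; n is counted in quarters.
With n = 104: PMT = 200,000 / ([(1 − (1+r)^−n)/r]) = €6,223.84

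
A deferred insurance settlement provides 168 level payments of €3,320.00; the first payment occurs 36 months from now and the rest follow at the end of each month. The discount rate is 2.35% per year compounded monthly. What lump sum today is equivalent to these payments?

€443,471.61

Ordinary annuity of 168 payments, first payment at period 36.
Periodic rate r = 0.0235/12 per month; n is counted in months.
The ordinary-annuity PV formula values the stream one period before the first payment (period 35); discount that back 35 periods:
PV₀ = 3,320 × [1 − (1+r)^−168] / r × (1+r)^−35 = €443,471.61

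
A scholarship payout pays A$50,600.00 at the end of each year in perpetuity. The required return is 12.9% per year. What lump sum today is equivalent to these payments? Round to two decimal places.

A$392,248.06

Periodic rate r = 0.129 per year.
Level perpetuity: PV = PMT / r = 50,600 / (0.129) = A$392,248.06.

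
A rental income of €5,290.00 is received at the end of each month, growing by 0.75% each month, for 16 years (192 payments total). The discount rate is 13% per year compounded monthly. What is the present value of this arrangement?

Periodic rate r = 0.13/12 per month; n is counted in months.
Growing ordinary annuity: PV = PMT₁ × [1 − ((1+g)/(1+r))^n] / (r − g) = 5,290 × [1 − ((1+0.0075)/(1+r))^192] / (r − 0.0075) = €745,308.53.

€745,308.53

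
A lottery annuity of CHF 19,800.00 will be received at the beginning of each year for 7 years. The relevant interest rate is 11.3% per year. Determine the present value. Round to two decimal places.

CHF 102,845.68

This is an annuity due: 7 payments of CHF 19,800.00 at the beginning of each year.
Periodic rate r = 0.113 per year.
PV = PMT × [(1 − (1+r)^−n)/r] × (1+r) = 19,800 × [1 − (1+r)^−7] / r × (1+r) = CHF 102,845.68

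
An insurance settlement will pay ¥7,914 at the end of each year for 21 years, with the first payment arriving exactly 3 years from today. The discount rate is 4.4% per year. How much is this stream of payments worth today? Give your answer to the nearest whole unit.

¥98,214

Ordinary annuity of 21 payments, first payment at period 3.
Periodic rate r = 0.044 per year.
The ordinary-annuity PV formula values the stream one period before the first payment (period 2); discount that back 2 periods:
PV₀ = 7,914 × [1 − (1+r)^−21] / r × (1+r)^−2 = ¥98,214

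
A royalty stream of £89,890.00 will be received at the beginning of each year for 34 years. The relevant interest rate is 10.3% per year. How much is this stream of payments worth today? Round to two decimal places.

This is an annuity due: 34 payments of £89,890.00 at the beginning of each year.
Periodic rate r = 0.103 per year.
PV = PMT × [(1 − (1+r)^−n)/r] × (1+r) = 89,890 × [1 − (1+r)^−34] / r × (1+r) = £928,261.97

£928,261.97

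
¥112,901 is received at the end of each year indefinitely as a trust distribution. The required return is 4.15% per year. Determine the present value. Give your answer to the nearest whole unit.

¥2,720,506

Periodic rate r = 0.0415 per year.
Level perpetuity: PV = PMT / r = 112,901 / (0.0415) = ¥2,720,506.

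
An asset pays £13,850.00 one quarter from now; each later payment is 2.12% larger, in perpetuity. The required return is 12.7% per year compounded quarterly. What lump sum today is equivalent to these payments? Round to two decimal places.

Periodic rate r = 0.127/4 per quarter.
Growing perpetuity (Gordon): PV = PMT₁ / (r − g) = 13,850 / (r − 0.0212) = £1,312,796.21.

£1,312,796.21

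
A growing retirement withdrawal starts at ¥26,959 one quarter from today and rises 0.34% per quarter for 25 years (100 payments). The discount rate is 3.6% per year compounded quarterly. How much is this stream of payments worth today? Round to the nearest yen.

¥2,054,744

Periodic rate r = 0.036/4 per quarter; n is counted in quarters.
Growing ordinary annuity: PV = PMT₁ × [1 − ((1+g)/(1+r))^n] / (r − g) = 26,959 × [1 − ((1+0.0034)/(1+r))^100] / (r − 0.0034) = ¥2,054,744.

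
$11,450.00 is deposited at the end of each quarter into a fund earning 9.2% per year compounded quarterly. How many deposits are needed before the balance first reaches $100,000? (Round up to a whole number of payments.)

9 payments

Periodic rate r = 0.092/4 per quarter; n is counted in quarters.
Ordinary annuity FV: 100,000 = 11,450 × [((1+r)^n − 1)/r].
(1+r)^n = 1 + 100,000 × r / 11,450, so n = ln(1 + 100,000·r/11,450) / ln(1+r) = 8.05.
Round up to a whole number of payments: n = 9.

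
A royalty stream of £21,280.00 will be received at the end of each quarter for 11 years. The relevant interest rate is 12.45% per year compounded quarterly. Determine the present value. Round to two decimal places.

This is an ordinary annuity: 44 payments of £21,280.00 at the end of each quarter.
Periodic rate r = 0.1245/4 per quarter; n is counted in quarters.
PV = PMT × [(1 − (1+r)^−n)/r] = 21,280 × [1 − (1+r)^−44] / r = £506,208.68

£506,208.68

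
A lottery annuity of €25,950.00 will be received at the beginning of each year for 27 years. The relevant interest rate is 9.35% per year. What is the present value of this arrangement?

€276,323.38

This is an annuity due: 27 payments of €25,950.00 at the beginning of each year.
Periodic rate r = 0.0935 per year.
PV = PMT × [(1 − (1+r)^−n)/r] × (1+r) = 25,950 × [1 − (1+r)^−27] / r × (1+r) = €276,323.38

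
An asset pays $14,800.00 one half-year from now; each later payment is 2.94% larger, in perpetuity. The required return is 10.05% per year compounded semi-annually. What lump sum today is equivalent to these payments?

$709,832.13

Periodic rate r = 0.1005/2 per half-year.
Growing perpetuity (Gordon): PV = PMT₁ / (r − g) = 14,800 / (r − 0.0294) = $709,832.13.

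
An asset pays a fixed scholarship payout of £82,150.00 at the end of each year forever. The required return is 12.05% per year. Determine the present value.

Periodic rate r = 0.1205 per year.
Level perpetuity: PV = PMT / r = 82,150 / (0.1205) = £681,742.74.

£681,742.74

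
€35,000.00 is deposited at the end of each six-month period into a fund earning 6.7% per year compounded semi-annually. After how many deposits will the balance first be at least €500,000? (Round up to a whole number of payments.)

12 payments

Periodic rate r = 0.067/2 per half-year; n is counted in half-years.
Ordinary annuity FV: 500,000 = 35,000 × [((1+r)^n − 1)/r].
(1+r)^n = 1 + 500,000 × r / 35,000, so n = ln(1 + 500,000·r/35,000) / ln(1+r) = 11.87.
Round up to a whole number of payments: n = 12.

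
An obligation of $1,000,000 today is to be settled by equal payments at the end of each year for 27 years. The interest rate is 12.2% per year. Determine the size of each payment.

$127,707.00

Level ordinary annuity; solve PV = PMT × [(1 − (1+r)^−n)/r] for PMT.
Periodic rate r = 0.122 per year.
With n = 27: PMT = 1,000,000 / ([(1 − (1+r)^−n)/r]) = $127,707.00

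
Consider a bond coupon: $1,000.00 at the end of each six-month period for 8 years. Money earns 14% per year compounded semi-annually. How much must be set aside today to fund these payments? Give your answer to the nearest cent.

$9,446.65

This is an ordinary annuity: 16 payments of $1,000.00 at the end of each six-month period.
Periodic rate r = 0.14/2 per half-year; n is counted in half-years.
PV = PMT × [(1 − (1+r)^−n)/r] = 1,000 × [1 − (1+r)^−16] / r = $9,446.65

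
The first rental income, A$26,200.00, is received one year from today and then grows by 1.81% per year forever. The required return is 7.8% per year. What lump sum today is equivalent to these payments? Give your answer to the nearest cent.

A$437,395.66

Periodic rate r = 0.078 per year.
Growing perpetuity (Gordon): PV = PMT₁ / (r − g) = 26,200 / (r − 0.0181) = A$437,395.66.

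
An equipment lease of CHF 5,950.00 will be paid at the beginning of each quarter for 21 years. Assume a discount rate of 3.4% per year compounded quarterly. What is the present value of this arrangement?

CHF 359,214.64

This is an annuity due: 84 payments of CHF 5,950.00 at the beginning of each quarter.
Periodic rate r = 0.034/4 per quarter; n is counted in quarters.
PV = PMT × [(1 − (1+r)^−n)/r] × (1+r) = 5,950 × [1 − (1+r)^−84] / r × (1+r) = CHF 359,214.64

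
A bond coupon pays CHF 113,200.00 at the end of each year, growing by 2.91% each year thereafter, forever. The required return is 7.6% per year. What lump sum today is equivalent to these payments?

Periodic rate r = 0.076 per year.
Growing perpetuity (Gordon): PV = PMT₁ / (r − g) = 113,200 / (r − 0.0291) = CHF 2,413,646.06.

CHF 2,413,646.06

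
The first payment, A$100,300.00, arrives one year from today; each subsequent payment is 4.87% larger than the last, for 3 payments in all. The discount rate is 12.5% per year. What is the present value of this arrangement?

Periodic rate r = 0.125 per year.
Growing ordinary annuity: PV = PMT₁ × [1 − ((1+g)/(1+r))^n] / (r − g) = 100,300 × [1 − ((1+0.0487)/(1+r))^3] / (r − 0.0487) = A$249,736.59.

A$249,736.59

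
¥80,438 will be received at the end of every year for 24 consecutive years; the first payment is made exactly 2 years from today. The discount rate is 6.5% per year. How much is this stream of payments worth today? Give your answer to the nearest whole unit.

¥905,644

Ordinary annuity of 24 payments, first payment at period 2.
Periodic rate r = 0.065 per year.
The ordinary-annuity PV formula values the stream one period before the first payment (period 1); discount that back 1 periods:
PV₀ = 80,438 × [1 − (1+r)^−24] / r × (1+r)^−1 = ¥905,644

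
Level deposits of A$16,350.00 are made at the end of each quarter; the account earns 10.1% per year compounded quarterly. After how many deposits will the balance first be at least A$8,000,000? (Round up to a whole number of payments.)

104 payments

Periodic rate r = 0.101/4 per quarter; n is counted in quarters.
Ordinary annuity FV: 8,000,000 = 16,350 × [((1+r)^n − 1)/r].
(1+r)^n = 1 + 8,000,000 × r / 16,350, so n = ln(1 + 8,000,000·r/16,350) / ln(1+r) = 103.94.
Round up to a whole number of payments: n = 104.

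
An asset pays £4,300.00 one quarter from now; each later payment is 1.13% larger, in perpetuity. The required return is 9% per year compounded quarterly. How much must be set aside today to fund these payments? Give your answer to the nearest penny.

£383,928.57

Periodic rate r = 0.09/4 per quarter.
Growing perpetuity (Gordon): PV = PMT₁ / (r − g) = 4,300 / (r − 0.0113) = £383,928.57.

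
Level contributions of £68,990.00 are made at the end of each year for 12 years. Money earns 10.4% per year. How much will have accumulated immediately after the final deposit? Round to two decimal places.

£1,511,246.15

This is an ordinary annuity: 12 deposits of £68,990.00 at the end of each year.
Periodic rate r = 0.104 per year.
FV = PMT × [((1+r)^n − 1)/r] = 68,990 × [(1+r)^12 − 1] / r = £1,511,246.15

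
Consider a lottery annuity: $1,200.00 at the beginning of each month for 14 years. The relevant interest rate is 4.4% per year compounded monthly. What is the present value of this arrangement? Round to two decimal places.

$150,864.46

This is an annuity due: 168 payments of $1,200.00 at the beginning of each month.
Periodic rate r = 0.044/12 per month; n is counted in months.
PV = PMT × [(1 − (1+r)^−n)/r] × (1+r) = 1,200 × [1 − (1+r)^−168] / r × (1+r) = $150,864.46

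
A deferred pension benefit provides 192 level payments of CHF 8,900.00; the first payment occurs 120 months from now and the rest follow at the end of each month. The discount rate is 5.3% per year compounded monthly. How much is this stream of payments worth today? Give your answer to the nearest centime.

CHF 680,960.81

Ordinary annuity of 192 payments, first payment at period 120.
Periodic rate r = 0.053/12 per month; n is counted in months.
The ordinary-annuity PV formula values the stream one period before the first payment (period 119); discount that back 119 periods:
PV₀ = 8,900 × [1 − (1+r)^−192] / r × (1+r)^−119 = CHF 680,960.81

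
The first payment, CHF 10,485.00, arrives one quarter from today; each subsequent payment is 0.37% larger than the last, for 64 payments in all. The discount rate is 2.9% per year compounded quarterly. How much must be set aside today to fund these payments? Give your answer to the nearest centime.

CHF 597,356.89

Periodic rate r = 0.029/4 per quarter; n is counted in quarters.
Growing ordinary annuity: PV = PMT₁ × [1 − ((1+g)/(1+r))^n] / (r − g) = 10,485 × [1 − ((1+0.0037)/(1+r))^64] / (r − 0.0037) = CHF 597,356.89.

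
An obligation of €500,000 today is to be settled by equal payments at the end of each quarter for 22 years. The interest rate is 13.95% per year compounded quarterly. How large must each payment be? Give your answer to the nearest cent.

€18,335.24

Level ordinary annuity; solve PV = PMT × [(1 − (1+r)^−n)/r] for PMT.
Periodic rate r = 0.1395/4 per quarter; n is counted in quarters.
With n = 88: PMT = 500,000 / ([(1 − (1+r)^−n)/r]) = €18,335.24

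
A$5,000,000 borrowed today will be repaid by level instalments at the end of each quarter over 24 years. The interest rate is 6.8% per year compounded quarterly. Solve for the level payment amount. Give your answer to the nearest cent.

A$106,016.60

Level ordinary annuity; solve PV = PMT × [(1 − (1+r)^−n)/r] for PMT.
Periodic rate r = 0.068/4 per quarter; n is counted in quarters.
With n = 96: PMT = 5,000,000 / ([(1 − (1+r)^−n)/r]) = A$106,016.60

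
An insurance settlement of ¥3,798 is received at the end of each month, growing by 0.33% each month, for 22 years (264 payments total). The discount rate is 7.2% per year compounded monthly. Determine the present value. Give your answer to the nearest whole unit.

¥714,742

Periodic rate r = 0.072/12 per month; n is counted in months.
Growing ordinary annuity: PV = PMT₁ × [1 − ((1+g)/(1+r))^n] / (r − g) = 3,798 × [1 − ((1+0.0033)/(1+r))^264] / (r − 0.0033) = ¥714,742.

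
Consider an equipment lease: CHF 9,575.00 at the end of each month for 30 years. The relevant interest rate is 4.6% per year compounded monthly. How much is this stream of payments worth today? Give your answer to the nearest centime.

This is an ordinary annuity: 360 payments of CHF 9,575.00 at the end of each month.
Periodic rate r = 0.046/12 per month; n is counted in months.
PV = PMT × [(1 − (1+r)^−n)/r] = 9,575 × [1 − (1+r)^−360] / r = CHF 1,867,766.54

CHF 1,867,766.54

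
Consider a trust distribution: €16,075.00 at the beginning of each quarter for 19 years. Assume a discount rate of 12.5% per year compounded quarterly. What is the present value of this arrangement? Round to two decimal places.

€479,306.36

This is an annuity due: 76 payments of €16,075.00 at the beginning of each quarter.
Periodic rate r = 0.125/4 per quarter; n is counted in quarters.
PV = PMT × [(1 − (1+r)^−n)/r] × (1+r) = 16,075 × [1 − (1+r)^−76] / r × (1+r) = €479,306.36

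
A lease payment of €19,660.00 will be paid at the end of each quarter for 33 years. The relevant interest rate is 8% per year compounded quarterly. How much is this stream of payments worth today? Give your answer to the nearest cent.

€911,000.27

This is an ordinary annuity: 132 payments of €19,660.00 at the end of each quarter.
Periodic rate r = 0.08/4 per quarter; n is counted in quarters.
PV = PMT × [(1 − (1+r)^−n)/r] = 19,660 × [1 − (1+r)^−132] / r = €911,000.27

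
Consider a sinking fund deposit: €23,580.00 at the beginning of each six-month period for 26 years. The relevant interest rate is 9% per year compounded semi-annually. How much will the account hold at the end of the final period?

€4,853,674.99

This is an annuity due: 52 deposits of €23,580.00 at the beginning of each six-month period.
Periodic rate r = 0.09/2 per half-year; n is counted in half-years.
FV = PMT × [((1+r)^n − 1)/r] × (1+r) = 23,580 × [(1+r)^52 − 1] / r × (1+r) = €4,853,674.99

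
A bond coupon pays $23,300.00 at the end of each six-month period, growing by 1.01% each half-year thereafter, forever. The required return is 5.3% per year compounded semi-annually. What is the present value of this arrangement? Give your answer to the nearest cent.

Periodic rate r = 0.053/2 per half-year.
Growing perpetuity (Gordon): PV = PMT₁ / (r − g) = 23,300 / (r − 0.0101) = $1,420,731.71.

$1,420,731.71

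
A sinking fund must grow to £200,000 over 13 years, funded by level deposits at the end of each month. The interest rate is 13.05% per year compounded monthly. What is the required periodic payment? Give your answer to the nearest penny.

£493.75

Level ordinary annuity; solve FV = PMT × [((1+r)^n − 1)/r] for PMT.
Periodic rate r = 0.1305/12 per month; n is counted in months.
With n = 156: PMT = 200,000 / ([((1+r)^n − 1)/r]) = £493.75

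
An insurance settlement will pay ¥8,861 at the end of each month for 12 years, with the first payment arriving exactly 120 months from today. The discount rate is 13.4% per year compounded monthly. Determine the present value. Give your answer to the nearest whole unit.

Ordinary annuity of 144 payments, first payment at period 120.
Periodic rate r = 0.134/12 per month; n is counted in months.
The ordinary-annuity PV formula values the stream one period before the first payment (period 119); discount that back 119 periods:
PV₀ = 8,861 × [1 − (1+r)^−144] / r × (1+r)^−119 = ¥168,893

¥168,893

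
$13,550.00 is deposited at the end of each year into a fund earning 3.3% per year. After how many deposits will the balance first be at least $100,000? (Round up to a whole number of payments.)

Periodic rate r = 0.033 per year.
Ordinary annuity FV: 100,000 = 13,550 × [((1+r)^n − 1)/r].
(1+r)^n = 1 + 100,000 × r / 13,550, so n = ln(1 + 100,000·r/13,550) / ln(1+r) = 6.71.
Round up to a whole number of payments: n = 7.

7 payments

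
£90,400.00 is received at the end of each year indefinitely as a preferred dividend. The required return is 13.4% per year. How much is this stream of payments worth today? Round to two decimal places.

£674,626.87

Periodic rate r = 0.134 per year.
Level perpetuity: PV = PMT / r = 90,400 / (0.134) = £674,626.87.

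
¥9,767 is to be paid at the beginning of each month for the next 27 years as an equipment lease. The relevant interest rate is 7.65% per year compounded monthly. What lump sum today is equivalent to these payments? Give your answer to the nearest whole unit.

This is an annuity due: 324 payments of ¥9,767 at the beginning of each month.
Periodic rate r = 0.0765/12 per month; n is counted in months.
PV = PMT × [(1 − (1+r)^−n)/r] × (1+r) = 9,767 × [1 − (1+r)^−324] / r × (1+r) = ¥1,345,123

¥1,345,123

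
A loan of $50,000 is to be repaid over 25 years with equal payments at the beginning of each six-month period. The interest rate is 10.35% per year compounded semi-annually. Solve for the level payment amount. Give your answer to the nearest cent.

$2,674.80

Level annuity due; solve PV = PMT × [(1 − (1+r)^−n)/r] × (1+r) for PMT.
Periodic rate r = 0.1035/2 per half-year; n is counted in half-years.
With n = 50: PMT = 50,000 / ([(1 − (1+r)^−n)/r] × (1+r)) = $2,674.80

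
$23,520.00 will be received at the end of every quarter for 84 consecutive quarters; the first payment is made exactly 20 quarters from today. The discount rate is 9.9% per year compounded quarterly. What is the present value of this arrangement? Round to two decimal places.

$520,604.66

Ordinary annuity of 84 payments, first payment at period 20.
Periodic rate r = 0.099/4 per quarter; n is counted in quarters.
The ordinary-annuity PV formula values the stream one period before the first payment (period 19); discount that back 19 periods:
PV₀ = 23,520 × [1 − (1+r)^−84] / r × (1+r)^−19 = $520,604.66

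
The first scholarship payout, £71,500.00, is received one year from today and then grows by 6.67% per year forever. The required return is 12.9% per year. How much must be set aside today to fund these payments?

£1,147,672.55

Periodic rate r = 0.129 per year.
Growing perpetuity (Gordon): PV = PMT₁ / (r − g) = 71,500 / (r − 0.0667) = £1,147,672.55.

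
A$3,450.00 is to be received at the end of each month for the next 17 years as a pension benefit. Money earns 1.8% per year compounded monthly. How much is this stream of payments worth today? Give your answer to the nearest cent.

This is an ordinary annuity: 204 payments of A$3,450.00 at the end of each month.
Periodic rate r = 0.018/12 per month; n is counted in months.
PV = PMT × [(1 − (1+r)^−n)/r] = 3,450 × [1 − (1+r)^−204] / r = A$605,922.42

A$605,922.42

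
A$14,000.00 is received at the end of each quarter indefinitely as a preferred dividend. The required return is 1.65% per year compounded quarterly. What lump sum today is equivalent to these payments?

A$3,393,939.39

Periodic rate r = 0.0165/4 per quarter.
Level perpetuity: PV = PMT / r = 14,000 / (0.0165/4) = A$3,393,939.39.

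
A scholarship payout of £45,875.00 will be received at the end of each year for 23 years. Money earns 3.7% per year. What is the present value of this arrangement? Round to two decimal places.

£702,260.29

This is an ordinary annuity: 23 payments of £45,875.00 at the end of each year.
Periodic rate r = 0.037 per year.
PV = PMT × [(1 − (1+r)^−n)/r] = 45,875 × [1 − (1+r)^−23] / r = £702,260.29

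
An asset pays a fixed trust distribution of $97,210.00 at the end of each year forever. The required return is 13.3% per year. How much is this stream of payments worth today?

Periodic rate r = 0.133 per year.
Level perpetuity: PV = PMT / r = 97,210 / (0.133) = $730,902.26.

$730,902.26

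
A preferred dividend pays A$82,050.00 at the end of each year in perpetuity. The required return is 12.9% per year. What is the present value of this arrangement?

A$636,046.51

Periodic rate r = 0.129 per year.
Level perpetuity: PV = PMT / r = 82,050 / (0.129) = A$636,046.51.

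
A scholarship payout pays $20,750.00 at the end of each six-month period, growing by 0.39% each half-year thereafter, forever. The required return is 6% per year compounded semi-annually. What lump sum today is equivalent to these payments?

$795,019.16

Periodic rate r = 0.06/2 per half-year.
Growing perpetuity (Gordon): PV = PMT₁ / (r − g) = 20,750 / (r − 0.0039) = $795,019.16.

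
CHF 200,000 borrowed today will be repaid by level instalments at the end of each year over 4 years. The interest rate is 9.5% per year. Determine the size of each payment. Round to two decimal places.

CHF 62,412.60

Level ordinary annuity; solve PV = PMT × [(1 − (1+r)^−n)/r] for PMT.
Periodic rate r = 0.095 per year.
With n = 4: PMT = 200,000 / ([(1 − (1+r)^−n)/r]) = CHF 62,412.60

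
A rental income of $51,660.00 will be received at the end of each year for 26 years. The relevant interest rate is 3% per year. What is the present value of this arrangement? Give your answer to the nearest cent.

This is an ordinary annuity: 26 payments of $51,660.00 at the end of each year.
Periodic rate r = 0.03 per year.
PV = PMT × [(1 − (1+r)^−n)/r] = 51,660 × [1 − (1+r)^−26] / r = $923,517.68

$923,517.68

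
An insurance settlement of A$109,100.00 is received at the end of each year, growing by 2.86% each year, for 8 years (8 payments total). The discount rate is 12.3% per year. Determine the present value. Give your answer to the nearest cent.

A$583,205.34

Periodic rate r = 0.123 per year.
Growing ordinary annuity: PV = PMT₁ × [1 − ((1+g)/(1+r))^n] / (r − g) = 109,100 × [1 − ((1+0.0286)/(1+r))^8] / (r − 0.0286) = A$583,205.34.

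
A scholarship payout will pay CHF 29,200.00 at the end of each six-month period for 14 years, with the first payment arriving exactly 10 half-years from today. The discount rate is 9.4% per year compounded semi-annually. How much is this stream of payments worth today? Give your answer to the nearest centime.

Ordinary annuity of 28 payments, first payment at period 10.
Periodic rate r = 0.094/2 per half-year; n is counted in half-years.
The ordinary-annuity PV formula values the stream one period before the first payment (period 9); discount that back 9 periods:
PV₀ = 29,200 × [1 − (1+r)^−28] / r × (1+r)^−9 = CHF 297,358.70

CHF 297,358.70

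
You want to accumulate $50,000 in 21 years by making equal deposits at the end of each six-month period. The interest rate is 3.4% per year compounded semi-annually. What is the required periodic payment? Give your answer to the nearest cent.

Level ordinary annuity; solve FV = PMT × [((1+r)^n − 1)/r] for PMT.
Periodic rate r = 0.034/2 per half-year; n is counted in half-years.
With n = 42: PMT = 50,000 / ([((1+r)^n − 1)/r]) = $825.30

$825.30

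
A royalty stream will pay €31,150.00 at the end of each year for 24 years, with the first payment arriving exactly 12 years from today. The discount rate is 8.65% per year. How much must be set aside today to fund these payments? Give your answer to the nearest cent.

Ordinary annuity of 24 payments, first payment at period 12.
Periodic rate r = 0.0865 per year.
The ordinary-annuity PV formula values the stream one period before the first payment (period 11); discount that back 11 periods:
PV₀ = 31,150 × [1 − (1+r)^−24] / r × (1+r)^−11 = €124,839.76

€124,839.76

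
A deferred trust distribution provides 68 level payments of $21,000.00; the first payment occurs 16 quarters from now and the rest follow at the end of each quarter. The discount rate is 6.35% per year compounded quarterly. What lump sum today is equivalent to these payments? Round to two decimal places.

$686,582.22

Ordinary annuity of 68 payments, first payment at period 16.
Periodic rate r = 0.0635/4 per quarter; n is counted in quarters.
The ordinary-annuity PV formula values the stream one period before the first payment (period 15); discount that back 15 periods:
PV₀ = 21,000 × [1 − (1+r)^−68] / r × (1+r)^−15 = $686,582.22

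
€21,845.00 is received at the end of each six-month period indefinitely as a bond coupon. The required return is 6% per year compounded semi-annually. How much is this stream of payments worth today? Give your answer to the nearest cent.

€728,166.67

Periodic rate r = 0.06/2 per half-year.
Level perpetuity: PV = PMT / r = 21,845 / (0.06/2) = €728,166.67.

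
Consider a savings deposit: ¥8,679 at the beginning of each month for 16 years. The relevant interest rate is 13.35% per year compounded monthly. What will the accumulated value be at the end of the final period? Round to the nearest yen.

¥5,810,601

This is an annuity due: 192 deposits of ¥8,679 at the beginning of each month.
Periodic rate r = 0.1335/12 per month; n is counted in months.
FV = PMT × [((1+r)^n − 1)/r] × (1+r) = 8,679 × [(1+r)^192 − 1] / r × (1+r) = ¥5,810,601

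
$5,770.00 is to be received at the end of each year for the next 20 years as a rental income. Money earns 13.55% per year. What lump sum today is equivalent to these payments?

$39,229.56

This is an ordinary annuity: 20 payments of $5,770.00 at the end of each year.
Periodic rate r = 0.1355 per year.
PV = PMT × [(1 − (1+r)^−n)/r] = 5,770 × [1 − (1+r)^−20] / r = $39,229.56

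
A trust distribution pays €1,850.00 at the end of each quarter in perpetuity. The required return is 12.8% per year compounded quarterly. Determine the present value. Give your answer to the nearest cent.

Periodic rate r = 0.128/4 per quarter.
Level perpetuity: PV = PMT / r = 1,850 / (0.128/4) = €57,812.50.

€57,812.50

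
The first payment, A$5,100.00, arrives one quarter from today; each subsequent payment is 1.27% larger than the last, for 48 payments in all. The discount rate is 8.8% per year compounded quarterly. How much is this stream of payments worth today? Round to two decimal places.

Periodic rate r = 0.088/4 per quarter; n is counted in quarters.
Growing ordinary annuity: PV = PMT₁ × [1 − ((1+g)/(1+r))^n] / (r − g) = 5,100 × [1 − ((1+0.0127)/(1+r))^48] / (r − 0.0127) = A$194,778.26.

A$194,778.26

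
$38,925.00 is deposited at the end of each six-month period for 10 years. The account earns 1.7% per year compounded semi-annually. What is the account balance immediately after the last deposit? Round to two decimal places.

This is an ordinary annuity: 20 deposits of $38,925.00 at the end of each six-month period.
Periodic rate r = 0.017/2 per half-year; n is counted in half-years.
FV = PMT × [((1+r)^n − 1)/r] = 38,925 × [(1+r)^20 − 1] / r = $844,688.97

$844,688.97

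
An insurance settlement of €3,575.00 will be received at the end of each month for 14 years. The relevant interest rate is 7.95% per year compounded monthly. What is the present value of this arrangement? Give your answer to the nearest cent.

€361,665.86

This is an ordinary annuity: 168 payments of €3,575.00 at the end of each month.
Periodic rate r = 0.0795/12 per month; n is counted in months.
PV = PMT × [(1 − (1+r)^−n)/r] = 3,575 × [1 − (1+r)^−168] / r = €361,665.86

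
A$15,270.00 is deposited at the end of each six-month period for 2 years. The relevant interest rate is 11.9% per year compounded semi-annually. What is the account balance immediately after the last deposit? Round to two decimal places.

A$66,750.85

This is an ordinary annuity: 4 deposits of A$15,270.00 at the end of each six-month period.
Periodic rate r = 0.119/2 per half-year; n is counted in half-years.
FV = PMT × [((1+r)^n − 1)/r] = 15,270 × [(1+r)^4 − 1] / r = A$66,750.85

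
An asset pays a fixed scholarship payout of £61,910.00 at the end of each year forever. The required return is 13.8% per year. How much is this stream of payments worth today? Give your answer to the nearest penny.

£448,623.19

Periodic rate r = 0.138 per year.
Level perpetuity: PV = PMT / r = 61,910 / (0.138) = £448,623.19.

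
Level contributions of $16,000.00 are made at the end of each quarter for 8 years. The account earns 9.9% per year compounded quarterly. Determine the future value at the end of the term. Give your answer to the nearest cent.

$767,109.01

This is an ordinary annuity: 32 deposits of $16,000.00 at the end of each quarter.
Periodic rate r = 0.099/4 per quarter; n is counted in quarters.
FV = PMT × [((1+r)^n − 1)/r] = 16,000 × [(1+r)^32 − 1] / r = $767,109.01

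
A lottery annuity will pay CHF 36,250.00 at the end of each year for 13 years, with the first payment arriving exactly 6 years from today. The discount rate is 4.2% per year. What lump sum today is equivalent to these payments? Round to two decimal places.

Ordinary annuity of 13 payments, first payment at period 6.
Periodic rate r = 0.042 per year.
The ordinary-annuity PV formula values the stream one period before the first payment (period 5); discount that back 5 periods:
PV₀ = 36,250 × [1 − (1+r)^−13] / r × (1+r)^−5 = CHF 291,053.11

CHF 291,053.11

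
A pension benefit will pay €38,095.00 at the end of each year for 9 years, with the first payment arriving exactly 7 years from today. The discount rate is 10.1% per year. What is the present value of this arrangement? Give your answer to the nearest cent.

Ordinary annuity of 9 payments, first payment at period 7.
Periodic rate r = 0.101 per year.
The ordinary-annuity PV formula values the stream one period before the first payment (period 6); discount that back 6 periods:
PV₀ = 38,095 × [1 − (1+r)^−9] / r × (1+r)^−6 = €122,678.54

€122,678.54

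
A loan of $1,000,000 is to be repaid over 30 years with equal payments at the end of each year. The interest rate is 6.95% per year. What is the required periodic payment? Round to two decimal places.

$80,182.02

Level ordinary annuity; solve PV = PMT × [(1 − (1+r)^−n)/r] for PMT.
Periodic rate r = 0.0695 per year.
With n = 30: PMT = 1,000,000 / ([(1 − (1+r)^−n)/r]) = $80,182.02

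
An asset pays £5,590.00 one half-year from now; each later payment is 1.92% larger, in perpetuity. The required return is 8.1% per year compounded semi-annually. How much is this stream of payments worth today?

£262,441.31

Periodic rate r = 0.081/2 per half-year.
Growing perpetuity (Gordon): PV = PMT₁ / (r − g) = 5,590 / (r − 0.0192) = £262,441.31.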